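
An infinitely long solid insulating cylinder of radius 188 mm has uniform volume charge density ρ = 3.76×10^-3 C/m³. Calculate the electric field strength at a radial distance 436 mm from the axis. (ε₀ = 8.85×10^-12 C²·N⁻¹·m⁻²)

E = 1.72×10^7 N/C

Coaxial Gaussian cylinder, radius r = 436 mm, length L (r > 188 mm, full cross-section enclosed).
λ_enc = ρ·πR² = (3.76×10^-3)π(0.188)² = 4.175×10^-4 C/m.
Since E is radial and uniform over the curved surface, Φ = E·2πrL = Q_enc/ε₀ = λ_enc L/ε₀.
E = |λ_enc|/(2πε₀r) = (4.175×10^-4)/(2π·8.85×10^-12·0.436) = 1.72×10^7 N/C.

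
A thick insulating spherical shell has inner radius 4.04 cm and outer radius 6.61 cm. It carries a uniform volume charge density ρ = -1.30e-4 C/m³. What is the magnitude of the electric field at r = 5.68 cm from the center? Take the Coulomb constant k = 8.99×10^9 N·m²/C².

By spherical symmetry E is radial; choose a Gaussian sphere of radius r = 5.68 cm (within the shell material, 4.04 cm < r < 6.61 cm).
Enclosed charge is the volume from a to r: Q_enc = (4π/3)ρ(r³ − a³) = -6.388e-8 C.
Applying ∮E·dA = Q_enc/ε₀ with Φ = E(4πr²):
E = k|Q_enc|/r² = (8.99×10^9)(6.388×10^-8)/(0.0568)² = 1.78e5 N/C.

E ≈ 1.78×10^5 N/C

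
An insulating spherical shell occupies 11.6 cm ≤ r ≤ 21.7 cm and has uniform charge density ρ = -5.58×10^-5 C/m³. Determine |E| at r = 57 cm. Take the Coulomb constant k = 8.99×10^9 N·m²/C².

Symmetry ⇒ E = E(r) r̂. Gaussian sphere of radius r = 57 cm (r > 21.7 cm, enclosing the whole shell).
Q_enc = ρ·(4π/3)(b³ − a³) = (-5.58e-5)·(4π/3)·((0.217)³ − (0.116)³) = -2.024e-6 C.
Applying ∮E·dA = Q_enc/ε₀ with Φ = E(4πr²):
E = k|Q_enc|/r² = (8.99×10^9)(2.024×10^-6)/(0.57)² = 5.60e4 N/C.

5.60×10^4 N/C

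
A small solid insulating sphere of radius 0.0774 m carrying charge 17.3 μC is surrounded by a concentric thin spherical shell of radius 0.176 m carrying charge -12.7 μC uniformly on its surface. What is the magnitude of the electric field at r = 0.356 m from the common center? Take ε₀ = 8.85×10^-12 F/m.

E = 3.26e5 V/m

Use a concentric Gaussian sphere at r = 0.356 m (r > 0.176 m, enclosing both).
Q_enc = (17.3 μC) + (-12.7 μC) = 4.60×10^-6 C.
Gauss's law: E·4πr² = Q_enc/ε₀.
E = |Q_enc|/(4πε₀r²) = (4.60×10^-6)/(4π·8.85×10^-12·(0.356)²) = 3.26×10^5 N/C.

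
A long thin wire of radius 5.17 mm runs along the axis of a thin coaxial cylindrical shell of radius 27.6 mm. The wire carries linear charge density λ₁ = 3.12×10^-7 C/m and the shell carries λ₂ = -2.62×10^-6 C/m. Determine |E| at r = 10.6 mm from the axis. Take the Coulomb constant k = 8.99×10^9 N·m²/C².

By cylindrical symmetry E is radial; use a coaxial Gaussian cylinder of radius 10.6 mm and length L (between the conductors, 5.17 mm < r < 27.6 mm).
The shell at 27.6 mm lies outside the Gaussian surface, so λ_enc = λ₁ = 3.12×10^-7 C/m.
Gauss's law: E·2πrL = λ_enc L/ε₀.
E = 2k|λ_enc|/r = 2(8.99×10^9)(3.12×10^-7)/(0.0106) = 5.29×10^5 N/C.

|E| ≈ 5.29e5 N/C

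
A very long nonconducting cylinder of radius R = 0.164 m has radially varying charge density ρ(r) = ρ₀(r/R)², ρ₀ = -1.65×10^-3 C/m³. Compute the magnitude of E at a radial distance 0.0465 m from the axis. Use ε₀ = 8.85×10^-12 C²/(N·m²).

By cylindrical symmetry E is radial; use a coaxial Gaussian cylinder of radius 0.0465 m and length L (r < R).
Integrating ρ over the cross-section to radius r: λ_enc = (2πρ₀/R²) ∫₀^r r'^3 dr' = 2πρ₀ r^4/(4·R²) = -4.505×10^-7 C/m.
Since E is radial and uniform over the curved surface, Φ = E·2πrL = Q_enc/ε₀ = λ_enc L/ε₀.
E = |λ_enc|/(2πε₀r) = (4.505×10^-7)/(2π·8.85×10^-12·0.0465) = 1.74×10^5 N/C.

E = 1.74×10^5 V/m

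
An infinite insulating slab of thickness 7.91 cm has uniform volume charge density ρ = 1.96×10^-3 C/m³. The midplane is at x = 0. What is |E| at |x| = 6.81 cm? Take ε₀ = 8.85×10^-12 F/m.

The point |x| = 6.81 cm lies outside the slab (half-thickness 0.03955 m). A symmetric pillbox spanning the full slab encloses Q_enc = ρ·d·A.
Flux = 2EA ⇒ E = |ρ|d/(2ε₀), independent of distance outside.
E = (1.96×10^-3)(0.0791)/(2·8.85×10^-12) = 8.76e6 N/C.

E = 8.76×10^6 V/m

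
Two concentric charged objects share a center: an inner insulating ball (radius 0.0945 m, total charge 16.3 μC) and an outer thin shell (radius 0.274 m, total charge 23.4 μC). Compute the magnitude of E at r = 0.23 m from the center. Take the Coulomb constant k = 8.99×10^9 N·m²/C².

Take a concentric spherical Gaussian surface of radius r = 0.23 m (between the bodies, 0.0945 m < r < 0.274 m).
The shell at 0.274 m lies outside the Gaussian surface, so Q_enc = 16.3 μC = 1.63×10^-5 C.
Applying ∮E·dA = Q_enc/ε₀ with Φ = E(4πr²):
E = k|Q_enc|/r² = (8.99×10^9)(1.63×10^-5)/(0.23)² = 2.77×10^6 N/C.

E ≈ 2.77e6 V/m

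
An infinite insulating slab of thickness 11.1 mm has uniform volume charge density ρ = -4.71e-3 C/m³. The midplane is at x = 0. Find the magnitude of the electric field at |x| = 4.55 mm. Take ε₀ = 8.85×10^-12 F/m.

E ≈ 2.42e6 N/C

By symmetry E is perpendicular to the slab. A Gaussian pillbox from −4.55 mm to +4.55 mm (face area A) lies entirely within the slab.
Q_enc = ρ·(2x)·A and flux = 2EA, so 2EA = 2ρxA/ε₀ ⇒ E = |ρ|x/ε₀.
E = (4.71e-3)(0.00455)/(8.85×10^-12) = 2.42×10^6 N/C.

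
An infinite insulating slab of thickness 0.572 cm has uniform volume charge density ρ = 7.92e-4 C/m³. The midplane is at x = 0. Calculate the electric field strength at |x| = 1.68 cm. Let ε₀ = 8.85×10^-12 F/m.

The point |x| = 1.68 cm lies outside the slab (half-thickness 0.00286 m). A symmetric pillbox spanning the full slab encloses Q_enc = ρ·d·A.
Flux = 2EA ⇒ E = |ρ|d/(2ε₀), independent of distance outside.
E = (7.92e-4)(0.00572)/(2·8.85×10^-12) = 2.56×10^5 N/C.

2.56e5 N/C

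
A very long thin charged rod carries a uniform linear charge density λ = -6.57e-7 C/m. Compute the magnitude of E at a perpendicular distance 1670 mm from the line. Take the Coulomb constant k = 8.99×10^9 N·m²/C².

E = 7.07×10^3 V/m

Take a coaxial cylindrical Gaussian surface of radius r = 1670 mm and length L.
Q_enc = λL, so λ_enc = -6.57×10^-7 C/m.
By Gauss's law (flux through the curved wall only), E·2πrL = λ_enc L/ε₀.
E = 2k|λ_enc|/r = 2(8.99×10^9)(6.57×10^-7)/(1.67) = 7.07×10^3 N/C.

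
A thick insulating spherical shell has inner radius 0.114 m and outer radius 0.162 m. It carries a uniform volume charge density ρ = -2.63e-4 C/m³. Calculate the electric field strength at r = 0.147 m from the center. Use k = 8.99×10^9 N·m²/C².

Symmetry ⇒ E = E(r) r̂. Gaussian sphere of radius r = 0.147 m (within the shell material, 0.114 m < r < 0.162 m).
Enclosed charge is the volume from a to r: Q_enc = (4π/3)ρ(r³ − a³) = -1.867×10^-6 C.
By Gauss's law, ∮E·dA = E·4πr² = Q_enc/ε₀.
E = k|Q_enc|/r² = (8.99×10^9)(1.867×10^-6)/(0.147)² = 7.77×10^5 N/C.

|E| ≈ 7.77×10^5 V/m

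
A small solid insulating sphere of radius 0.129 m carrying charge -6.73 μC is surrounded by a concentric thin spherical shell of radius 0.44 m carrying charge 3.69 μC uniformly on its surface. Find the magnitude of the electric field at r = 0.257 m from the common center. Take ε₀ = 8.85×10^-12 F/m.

Take a concentric spherical Gaussian surface of radius r = 0.257 m (between the bodies, 0.129 m < r < 0.44 m).
The shell at 0.44 m lies outside the Gaussian surface, so Q_enc = -6.73 μC = -6.73e-6 C.
By Gauss's law, ∮E·dA = E·4πr² = Q_enc/ε₀.
E = |Q_enc|/(4πε₀r²) = (6.73×10^-6)/(4π·8.85×10^-12·(0.257)²) = 9.16×10^5 N/C.

9.16e5 N/C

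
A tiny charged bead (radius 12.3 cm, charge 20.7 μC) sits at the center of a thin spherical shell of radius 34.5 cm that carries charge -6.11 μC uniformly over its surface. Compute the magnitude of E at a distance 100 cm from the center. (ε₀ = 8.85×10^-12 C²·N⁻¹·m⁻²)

Symmetry ⇒ E = E(r) r̂. Gaussian sphere of radius r = 100 cm (r > 34.5 cm, enclosing both).
Q_enc = (20.7 μC) + (-6.11 μC) = 1.459×10^-5 C.
Gauss's law: E·4πr² = Q_enc/ε₀.
E = |Q_enc|/(4πε₀r²) = (1.459e-5)/(4π·8.85×10^-12·(1)²) = 1.31e5 N/C.

|E| = 1.31e5 N/C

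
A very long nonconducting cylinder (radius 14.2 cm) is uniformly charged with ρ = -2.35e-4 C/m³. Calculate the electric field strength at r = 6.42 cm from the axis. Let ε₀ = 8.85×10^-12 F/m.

By cylindrical symmetry E is radial; use a coaxial Gaussian cylinder of radius 6.42 cm and length L (r < R).
Enclosed charge per unit length: λ_enc = ρ·πr² = (-2.35×10^-4)π(0.0642)² = -3.043e-6 C/m.
Applying ∮E·dA = Q_enc/ε₀ with the end caps contributing no flux:
E = |λ_enc|/(2πε₀r) = (3.043×10^-6)/(2π·8.85×10^-12·0.0642) = 8.52×10^5 N/C.

|E| = 8.52e5 N/C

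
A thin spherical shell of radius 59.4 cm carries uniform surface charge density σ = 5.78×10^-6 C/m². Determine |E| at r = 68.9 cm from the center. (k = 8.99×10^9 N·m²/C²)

Use a concentric Gaussian sphere at r = 68.9 cm (r > 59.4 cm).
The entire shell is enclosed: Q_enc = σ·4πR² = (5.78e-6)·4π·(0.594)² = 2.563×10^-5 C.
Applying ∮E·dA = Q_enc/ε₀ with Φ = E(4πr²):
E = k|Q_enc|/r² = (8.99×10^9)(2.563×10^-5)/(0.689)² = 4.85×10^5 N/C.

E = 4.85×10^5 V/m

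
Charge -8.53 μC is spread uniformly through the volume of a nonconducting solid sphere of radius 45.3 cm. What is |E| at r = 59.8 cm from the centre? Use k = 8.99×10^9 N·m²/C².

2.14e5 V/m

By spherical symmetry E is radial; choose a Gaussian sphere of radius r = 59.8 cm (r > R, so the entire charge is enclosed).
Q_enc = -8.53 μC = -8.53×10^-6 C.
By Gauss's law, ∮E·dA = E·4πr² = Q_enc/ε₀.
E = k|Q_enc|/r² = (8.99×10^9)(8.53×10^-6)/(0.598)² = 2.14×10^5 N/C.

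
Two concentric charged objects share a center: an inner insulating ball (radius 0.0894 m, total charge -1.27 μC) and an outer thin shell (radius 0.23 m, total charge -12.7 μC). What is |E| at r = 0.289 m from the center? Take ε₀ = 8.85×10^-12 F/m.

E ≈ 1.50e6 N/C

Take a concentric spherical Gaussian surface of radius r = 0.289 m (r > 0.23 m, enclosing both).
Q_enc = (-1.27 μC) + (-12.7 μC) = -1.397×10^-5 C.
By Gauss's law, ∮E·dA = E·4πr² = Q_enc/ε₀.
E = |Q_enc|/(4πε₀r²) = (1.397e-5)/(4π·8.85×10^-12·(0.289)²) = 1.50e6 N/C.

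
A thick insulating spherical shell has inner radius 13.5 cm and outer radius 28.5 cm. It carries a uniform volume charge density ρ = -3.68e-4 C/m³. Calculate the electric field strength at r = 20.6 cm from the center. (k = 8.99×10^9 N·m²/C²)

E = 2.05×10^6 V/m

Use a concentric Gaussian sphere at r = 20.6 cm (within the shell material, 13.5 cm < r < 28.5 cm).
Only the shell between 13.5 cm and r is enclosed: Q_enc = ρ·(4π/3)(r³ − a³) = (-3.68×10^-4)·(4π/3)·((0.206)³ − (0.135)³) = -9.683×10^-6 C.
Since E is radial and uniform over the Gaussian sphere, Φ = E·4πr² = Q_enc/ε₀.
E = k|Q_enc|/r² = (8.99×10^9)(9.683e-6)/(0.206)² = 2.05e6 N/C.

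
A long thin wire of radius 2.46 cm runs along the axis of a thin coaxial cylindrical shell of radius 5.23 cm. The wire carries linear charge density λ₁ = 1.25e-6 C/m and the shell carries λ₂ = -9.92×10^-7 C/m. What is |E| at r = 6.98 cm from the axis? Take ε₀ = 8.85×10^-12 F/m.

Take a coaxial cylindrical Gaussian surface of radius r = 6.98 cm and length L (r > 5.23 cm, enclosing both).
λ_enc = λ₁ + λ₂ = (1.25e-6) + (-9.92e-7) = 2.58×10^-7 C/m.
Since E is radial and uniform over the curved surface, Φ = E·2πrL = Q_enc/ε₀ = λ_enc L/ε₀.
E = |λ_enc|/(2πε₀r) = (2.58e-7)/(2π·8.85×10^-12·0.0698) = 6.65×10^4 N/C.

E = 6.65×10^4 N/C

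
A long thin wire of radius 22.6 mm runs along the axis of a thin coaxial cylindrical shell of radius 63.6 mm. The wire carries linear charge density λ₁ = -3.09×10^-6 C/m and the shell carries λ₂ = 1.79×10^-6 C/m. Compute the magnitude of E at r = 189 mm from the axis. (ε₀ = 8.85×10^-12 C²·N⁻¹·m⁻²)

1.24e5 N/C

Coaxial Gaussian cylinder, radius r = 189 mm, length L (r > 63.6 mm, enclosing both).
λ_enc = λ₁ + λ₂ = (-3.09e-6) + (1.79×10^-6) = -1.30e-6 C/m.
By Gauss's law (flux through the curved wall only), E·2πrL = λ_enc L/ε₀.
E = |λ_enc|/(2πε₀r) = (1.30×10^-6)/(2π·8.85×10^-12·0.189) = 1.24×10^5 N/C.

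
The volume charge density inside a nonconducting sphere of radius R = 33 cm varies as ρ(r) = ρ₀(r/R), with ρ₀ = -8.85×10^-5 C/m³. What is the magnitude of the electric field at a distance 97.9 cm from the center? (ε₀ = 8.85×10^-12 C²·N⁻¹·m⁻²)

E = 9.37e4 N/C

By spherical symmetry E is radial; choose a Gaussian sphere of radius r = 97.9 cm (r > R, all charge enclosed).
Q_enc = 4π ∫₀^R ρ₀(r'/R)^1 r'² dr' = 4πρ₀R³/4 = -9.992e-6 C.
By Gauss's law, ∮E·dA = E·4πr² = Q_enc/ε₀.
E = |Q_enc|/(4πε₀r²) = (9.992×10^-6)/(4π·8.85×10^-12·(0.979)²) = 9.37e4 N/C.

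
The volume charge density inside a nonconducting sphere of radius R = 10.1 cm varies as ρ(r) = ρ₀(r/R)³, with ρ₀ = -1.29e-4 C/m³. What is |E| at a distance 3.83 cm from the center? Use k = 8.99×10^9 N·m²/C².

|E| ≈ 5.07e3 N/C

Take a concentric spherical Gaussian surface of radius r = 3.83 cm (r < R).
Q_enc = ∫₀^r ρ(r')·4πr'² dr' = (4πρ₀/R³) ∫₀^r r'^5 dr' = 4πρ₀ r^6/(6·R³) = -8.277×10^-10 C.
Since E is radial and uniform over the Gaussian sphere, Φ = E·4πr² = Q_enc/ε₀.
E = k|Q_enc|/r² = (8.99×10^9)(8.277×10^-10)/(0.0383)² = 5.07e3 N/C.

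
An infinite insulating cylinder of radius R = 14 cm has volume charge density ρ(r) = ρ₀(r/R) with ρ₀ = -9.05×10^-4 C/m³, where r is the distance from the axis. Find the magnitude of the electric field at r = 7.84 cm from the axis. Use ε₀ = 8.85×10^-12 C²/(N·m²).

By cylindrical symmetry E is radial; use a coaxial Gaussian cylinder of radius 7.84 cm and length L (r < R).
λ_enc = ∫₀^r ρ(r')·2πr' dr' = (2πρ₀/R)·r^3/3 = -6.524×10^-6 C/m.
By Gauss's law (flux through the curved wall only), E·2πrL = λ_enc L/ε₀.
E = |λ_enc|/(2πε₀r) = (6.524×10^-6)/(2π·8.85×10^-12·0.0784) = 1.50e6 N/C.

E = 1.50×10^6 V/m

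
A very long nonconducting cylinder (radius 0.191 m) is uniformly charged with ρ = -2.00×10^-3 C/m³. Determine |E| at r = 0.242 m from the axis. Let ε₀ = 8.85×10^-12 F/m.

By cylindrical symmetry E is radial; use a coaxial Gaussian cylinder of radius 0.242 m and length L (r > 0.191 m, full cross-section enclosed).
λ_enc = ρ·πR² = (-2.00×10^-3)π(0.191)² = -2.292e-4 C/m.
Gauss's law: E·2πrL = λ_enc L/ε₀.
E = |λ_enc|/(2πε₀r) = (2.292×10^-4)/(2π·8.85×10^-12·0.242) = 1.70×10^7 N/C.

E = 1.70×10^7 V/m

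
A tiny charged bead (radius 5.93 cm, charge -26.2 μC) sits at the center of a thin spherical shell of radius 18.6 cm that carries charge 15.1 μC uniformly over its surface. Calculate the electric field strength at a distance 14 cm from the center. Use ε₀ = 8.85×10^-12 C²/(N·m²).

Symmetry ⇒ E = E(r) r̂. Gaussian sphere of radius r = 14 cm (between the bodies, 5.93 cm < r < 18.6 cm).
Only the inner charge is enclosed; the outer shell contributes nothing inside itself. Q_enc = -26.2 μC = -2.62×10^-5 C.
Gauss's law: E·4πr² = Q_enc/ε₀.
E = |Q_enc|/(4πε₀r²) = (2.62×10^-5)/(4π·8.85×10^-12·(0.14)²) = 1.20×10^7 N/C.

E ≈ 1.20×10^7 V/m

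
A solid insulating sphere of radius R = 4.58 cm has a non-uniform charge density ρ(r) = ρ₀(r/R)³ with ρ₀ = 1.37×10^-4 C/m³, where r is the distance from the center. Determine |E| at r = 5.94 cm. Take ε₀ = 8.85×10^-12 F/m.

E ≈ 7.03×10^4 N/C

Use a concentric Gaussian sphere at r = 5.94 cm (r > R, all charge enclosed).
Q_enc = 4π ∫₀^R ρ₀(r'/R)^3 r'² dr' = 4πρ₀R³/6 = 2.757×10^-8 C.
By Gauss's law, ∮E·dA = E·4πr² = Q_enc/ε₀.
E = |Q_enc|/(4πε₀r²) = (2.757e-8)/(4π·8.85×10^-12·(0.0594)²) = 7.03e4 N/C.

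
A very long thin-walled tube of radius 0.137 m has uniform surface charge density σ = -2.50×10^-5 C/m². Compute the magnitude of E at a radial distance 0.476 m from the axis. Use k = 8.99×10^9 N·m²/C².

8.13×10^5 N/C

Choose a coaxial cylinder of radius r = 0.476 m (arbitrary length L) as the Gaussian surface (r > 0.137 m).
The whole shell is enclosed: λ_enc = σ·2πR = (-2.50×10^-5)·2π·(0.137) = -2.152×10^-5 C/m.
By Gauss's law (flux through the curved wall only), E·2πrL = λ_enc L/ε₀.
E = 2k|λ_enc|/r = 2(8.99×10^9)(2.152×10^-5)/(0.476) = 8.13e5 N/C.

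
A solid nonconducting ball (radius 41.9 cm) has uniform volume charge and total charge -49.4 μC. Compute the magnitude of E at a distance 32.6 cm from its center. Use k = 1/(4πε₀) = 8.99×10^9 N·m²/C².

Use a concentric Gaussian sphere at r = 32.6 cm (r < R).
For a uniform sphere the enclosed fraction is (r/R)³, so Q_enc = (-49.4 μC)(0.326/0.419)³ = -2.327×10^-5 C.
By Gauss's law, ∮E·dA = E·4πr² = Q_enc/ε₀.
E = k|Q_enc|/r² = (8.99×10^9)(2.327×10^-5)/(0.326)² = 1.97×10^6 N/C.

|E| = 1.97×10^6 N/C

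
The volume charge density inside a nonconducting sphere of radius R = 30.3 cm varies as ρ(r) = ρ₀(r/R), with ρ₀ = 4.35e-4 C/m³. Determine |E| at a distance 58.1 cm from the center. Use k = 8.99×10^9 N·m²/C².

By spherical symmetry E is radial; choose a Gaussian sphere of radius r = 58.1 cm (r > R, all charge enclosed).
Q_enc = 4π ∫₀^R ρ₀(r'/R)^1 r'² dr' = 4πρ₀R³/4 = 3.802e-5 C.
By Gauss's law, ∮E·dA = E·4πr² = Q_enc/ε₀.
E = k|Q_enc|/r² = (8.99×10^9)(3.802e-5)/(0.581)² = 1.01e6 N/C.

|E| ≈ 1.01×10^6 V/m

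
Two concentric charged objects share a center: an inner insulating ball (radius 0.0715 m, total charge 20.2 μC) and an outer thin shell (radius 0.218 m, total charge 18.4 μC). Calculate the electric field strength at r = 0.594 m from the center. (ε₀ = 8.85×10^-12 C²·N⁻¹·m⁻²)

By spherical symmetry E is radial; choose a Gaussian sphere of radius r = 0.594 m (r > 0.218 m, enclosing both).
Q_enc = (20.2 μC) + (18.4 μC) = 3.86×10^-5 C.
Applying ∮E·dA = Q_enc/ε₀ with Φ = E(4πr²):
E = |Q_enc|/(4πε₀r²) = (3.86e-5)/(4π·8.85×10^-12·(0.594)²) = 9.84×10^5 N/C.

|E| ≈ 9.84e5 N/C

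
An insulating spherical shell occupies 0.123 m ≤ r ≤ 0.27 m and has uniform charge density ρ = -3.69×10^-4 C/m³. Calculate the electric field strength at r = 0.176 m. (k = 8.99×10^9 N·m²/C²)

Symmetry ⇒ E = E(r) r̂. Gaussian sphere of radius r = 0.176 m (within the shell material, 0.123 m < r < 0.27 m).
Only the shell between 0.123 m and r is enclosed: Q_enc = ρ·(4π/3)(r³ − a³) = (-3.69×10^-4)·(4π/3)·((0.176)³ − (0.123)³) = -5.55e-6 C.
By Gauss's law, ∮E·dA = E·4πr² = Q_enc/ε₀.
E = k|Q_enc|/r² = (8.99×10^9)(5.55×10^-6)/(0.176)² = 1.61×10^6 N/C.

1.61×10^6 N/C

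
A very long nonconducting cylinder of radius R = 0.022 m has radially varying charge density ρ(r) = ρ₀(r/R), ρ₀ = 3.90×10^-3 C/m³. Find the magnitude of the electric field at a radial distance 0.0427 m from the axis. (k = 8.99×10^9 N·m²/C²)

Coaxial Gaussian cylinder, radius r = 0.0427 m, length L (r > R, full charge per length enclosed).
λ_enc = 2π ∫₀^R ρ₀(r'/R)^1 r' dr' = 2πρ₀R²/3 = 3.953×10^-6 C/m.
Since E is radial and uniform over the curved surface, Φ = E·2πrL = Q_enc/ε₀ = λ_enc L/ε₀.
E = 2k|λ_enc|/r = 2(8.99×10^9)(3.953×10^-6)/(0.0427) = 1.66×10^6 N/C.

1.66×10^6 N/C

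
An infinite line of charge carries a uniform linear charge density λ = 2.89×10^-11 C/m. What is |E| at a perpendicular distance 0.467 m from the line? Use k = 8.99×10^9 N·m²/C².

E ≈ 1.11 V/m

By cylindrical symmetry E is radial; use a coaxial Gaussian cylinder of radius 0.467 m and length L.
Q_enc = λL, so λ_enc = 2.89×10^-11 C/m.
Gauss's law: E·2πrL = λ_enc L/ε₀.
E = 2k|λ_enc|/r = 2(8.99×10^9)(2.89×10^-11)/(0.467) = 1.11 N/C.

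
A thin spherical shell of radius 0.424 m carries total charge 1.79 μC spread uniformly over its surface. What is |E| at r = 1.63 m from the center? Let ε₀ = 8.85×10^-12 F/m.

E = 6.06×10^3 V/m

Symmetry ⇒ E = E(r) r̂. Gaussian sphere of radius r = 1.63 m (r > 0.424 m).
The entire shell is enclosed: Q_enc = 1.79×10^-6 C.
Since E is radial and uniform over the Gaussian sphere, Φ = E·4πr² = Q_enc/ε₀.
E = |Q_enc|/(4πε₀r²) = (1.79e-6)/(4π·8.85×10^-12·(1.63)²) = 6.06×10^3 N/C.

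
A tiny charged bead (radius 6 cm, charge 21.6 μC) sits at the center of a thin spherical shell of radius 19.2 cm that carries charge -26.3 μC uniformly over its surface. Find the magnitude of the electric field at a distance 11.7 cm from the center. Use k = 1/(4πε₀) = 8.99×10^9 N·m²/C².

Symmetry ⇒ E = E(r) r̂. Gaussian sphere of radius r = 11.7 cm (between the bodies, 6 cm < r < 19.2 cm).
The shell at 19.2 cm lies outside the Gaussian surface, so Q_enc = 21.6 μC = 2.16e-5 C.
Gauss's law: E·4πr² = Q_enc/ε₀.
E = k|Q_enc|/r² = (8.99×10^9)(2.16e-5)/(0.117)² = 1.42e7 N/C.

|E| ≈ 1.42×10^7 N/C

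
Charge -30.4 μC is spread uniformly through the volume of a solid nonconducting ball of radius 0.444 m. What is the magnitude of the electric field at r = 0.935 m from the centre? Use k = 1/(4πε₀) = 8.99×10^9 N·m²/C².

|E| = 3.13×10^5 V/m

By spherical symmetry E is radial; choose a Gaussian sphere of radius r = 0.935 m (r > R, so the entire charge is enclosed).
Q_enc = -30.4 μC = -3.04×10^-5 C.
Applying ∮E·dA = Q_enc/ε₀ with Φ = E(4πr²):
E = k|Q_enc|/r² = (8.99×10^9)(3.04e-5)/(0.935)² = 3.13×10^5 N/C.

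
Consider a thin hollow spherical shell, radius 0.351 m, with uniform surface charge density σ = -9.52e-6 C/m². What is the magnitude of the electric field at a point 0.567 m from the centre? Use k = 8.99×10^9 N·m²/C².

Use a concentric Gaussian sphere at r = 0.567 m (r > 0.351 m).
The entire shell is enclosed: Q_enc = σ·4πR² = (-9.52e-6)·4π·(0.351)² = -1.474×10^-5 C.
Gauss's law: E·4πr² = Q_enc/ε₀.
E = k|Q_enc|/r² = (8.99×10^9)(1.474e-5)/(0.567)² = 4.12e5 N/C.

|E| ≈ 4.12×10^5 N/C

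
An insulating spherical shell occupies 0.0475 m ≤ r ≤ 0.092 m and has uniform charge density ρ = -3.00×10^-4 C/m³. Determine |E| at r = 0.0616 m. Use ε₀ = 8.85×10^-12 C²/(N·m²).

|E| ≈ 3.77e5 V/m

Use a concentric Gaussian sphere at r = 0.0616 m (within the shell material, 0.0475 m < r < 0.092 m).
Only the shell between 0.0475 m and r is enclosed: Q_enc = ρ·(4π/3)(r³ − a³) = (-3.00e-4)·(4π/3)·((0.0616)³ − (0.0475)³) = -1.591e-7 C.
Gauss's law: E·4πr² = Q_enc/ε₀.
E = |Q_enc|/(4πε₀r²) = (1.591×10^-7)/(4π·8.85×10^-12·(0.0616)²) = 3.77×10^5 N/C.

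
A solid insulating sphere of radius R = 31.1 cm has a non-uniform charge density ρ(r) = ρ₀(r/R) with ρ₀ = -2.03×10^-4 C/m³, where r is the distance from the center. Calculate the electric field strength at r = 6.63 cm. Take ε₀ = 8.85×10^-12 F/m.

8.11×10^4 N/C

Take a concentric spherical Gaussian surface of radius r = 6.63 cm (r < R).
Q_enc = ∫₀^r ρ(r')·4πr'² dr' = (4πρ₀/R) ∫₀^r r'^3 dr' = 4πρ₀ r^4/(4·R) = -3.962e-8 C.
Since E is radial and uniform over the Gaussian sphere, Φ = E·4πr² = Q_enc/ε₀.
E = |Q_enc|/(4πε₀r²) = (3.962e-8)/(4π·8.85×10^-12·(0.0663)²) = 8.11×10^4 N/C.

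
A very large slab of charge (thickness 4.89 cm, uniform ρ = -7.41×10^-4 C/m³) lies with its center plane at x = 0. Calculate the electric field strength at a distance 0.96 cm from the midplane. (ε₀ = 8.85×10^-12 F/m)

By symmetry E is perpendicular to the slab. A Gaussian pillbox from −0.96 cm to +0.96 cm (face area A) lies entirely within the slab.
Q_enc = ρ·(2x)·A and flux = 2EA, so 2EA = 2ρxA/ε₀ ⇒ E = |ρ|x/ε₀.
E = (7.41e-4)(0.0096)/(8.85×10^-12) = 8.04×10^5 N/C.

|E| = 8.04×10^5 V/m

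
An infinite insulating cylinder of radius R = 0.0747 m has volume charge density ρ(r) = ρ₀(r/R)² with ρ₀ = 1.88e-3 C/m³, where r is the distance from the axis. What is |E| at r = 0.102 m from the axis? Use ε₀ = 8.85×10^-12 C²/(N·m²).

By cylindrical symmetry E is radial; use a coaxial Gaussian cylinder of radius 0.102 m and length L (r > R, full charge per length enclosed).
λ_enc = 2π ∫₀^R ρ₀(r'/R)^2 r' dr' = 2πρ₀R²/4 = 1.648×10^-5 C/m.
By Gauss's law (flux through the curved wall only), E·2πrL = λ_enc L/ε₀.
E = |λ_enc|/(2πε₀r) = (1.648e-5)/(2π·8.85×10^-12·0.102) = 2.91e6 N/C.

2.91×10^6 N/C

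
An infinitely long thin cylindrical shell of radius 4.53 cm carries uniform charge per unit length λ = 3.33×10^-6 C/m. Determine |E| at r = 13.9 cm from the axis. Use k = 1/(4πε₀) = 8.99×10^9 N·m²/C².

Choose a coaxial cylinder of radius r = 13.9 cm (arbitrary length L) as the Gaussian surface (r > 4.53 cm).
The full line charge is enclosed: λ_enc = 3.33×10^-6 C/m.
Applying ∮E·dA = Q_enc/ε₀ with the end caps contributing no flux:
E = 2k|λ_enc|/r = 2(8.99×10^9)(3.33×10^-6)/(0.139) = 4.31e5 N/C.

4.31×10^5 N/C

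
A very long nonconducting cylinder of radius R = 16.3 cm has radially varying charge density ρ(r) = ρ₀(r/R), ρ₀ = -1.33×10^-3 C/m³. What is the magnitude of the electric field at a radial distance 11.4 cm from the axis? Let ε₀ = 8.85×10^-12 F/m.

By cylindrical symmetry E is radial; use a coaxial Gaussian cylinder of radius 11.4 cm and length L (r < R).
λ_enc = ∫₀^r ρ(r')·2πr' dr' = (2πρ₀/R)·r^3/3 = -2.532×10^-5 C/m.
Since E is radial and uniform over the curved surface, Φ = E·2πrL = Q_enc/ε₀ = λ_enc L/ε₀.
E = |λ_enc|/(2πε₀r) = (2.532e-5)/(2π·8.85×10^-12·0.114) = 3.99×10^6 N/C.

|E| = 3.99e6 V/m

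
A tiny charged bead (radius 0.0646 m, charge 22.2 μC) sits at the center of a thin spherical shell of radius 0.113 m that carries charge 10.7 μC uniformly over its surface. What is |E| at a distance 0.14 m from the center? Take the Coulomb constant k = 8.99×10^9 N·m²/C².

E ≈ 1.51e7 N/C

Use a concentric Gaussian sphere at r = 0.14 m (r > 0.113 m, enclosing both).
Q_enc = (22.2 μC) + (10.7 μC) = 3.29×10^-5 C.
Applying ∮E·dA = Q_enc/ε₀ with Φ = E(4πr²):
E = k|Q_enc|/r² = (8.99×10^9)(3.29e-5)/(0.14)² = 1.51e7 N/C.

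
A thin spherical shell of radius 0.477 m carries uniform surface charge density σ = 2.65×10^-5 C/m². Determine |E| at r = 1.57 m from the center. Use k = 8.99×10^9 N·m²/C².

Symmetry ⇒ E = E(r) r̂. Gaussian sphere of radius r = 1.57 m (r > 0.477 m).
The entire shell is enclosed: Q_enc = σ·4πR² = (2.65e-5)·4π·(0.477)² = 7.577×10^-5 C.
By Gauss's law, ∮E·dA = E·4πr² = Q_enc/ε₀.
E = k|Q_enc|/r² = (8.99×10^9)(7.577e-5)/(1.57)² = 2.76×10^5 N/C.

E ≈ 2.76e5 V/m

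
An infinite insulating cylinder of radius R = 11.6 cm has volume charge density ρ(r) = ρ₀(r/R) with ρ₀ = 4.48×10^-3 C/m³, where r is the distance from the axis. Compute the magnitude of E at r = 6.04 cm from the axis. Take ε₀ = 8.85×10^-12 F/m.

Take a coaxial cylindrical Gaussian surface of radius r = 6.04 cm and length L (r < R).
Integrating ρ over the cross-section to radius r: λ_enc = (2πρ₀/R) ∫₀^r r'^2 dr' = 2πρ₀ r^3/(3·R) = 1.782×10^-5 C/m.
Gauss's law: E·2πrL = λ_enc L/ε₀.
E = |λ_enc|/(2πε₀r) = (1.782e-5)/(2π·8.85×10^-12·0.0604) = 5.31×10^6 N/C.

E ≈ 5.31e6 V/m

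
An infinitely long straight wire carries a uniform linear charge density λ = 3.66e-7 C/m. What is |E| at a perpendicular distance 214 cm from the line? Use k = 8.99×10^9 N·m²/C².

|E| = 3.08×10^3 V/m

Choose a coaxial cylinder of radius r = 214 cm (arbitrary length L) as the Gaussian surface.
Q_enc = λL, so λ_enc = 3.66e-7 C/m.
Since E is radial and uniform over the curved surface, Φ = E·2πrL = Q_enc/ε₀ = λ_enc L/ε₀.
E = 2k|λ_enc|/r = 2(8.99×10^9)(3.66×10^-7)/(2.14) = 3.08×10^3 N/C.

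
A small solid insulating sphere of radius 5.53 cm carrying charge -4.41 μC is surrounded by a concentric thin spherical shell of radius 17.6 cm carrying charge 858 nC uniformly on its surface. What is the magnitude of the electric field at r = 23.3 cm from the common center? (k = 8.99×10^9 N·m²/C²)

Take a concentric spherical Gaussian surface of radius r = 23.3 cm (r > 17.6 cm, enclosing both).
Q_enc = (-4.41 μC) + (858 nC) = -3.552e-6 C.
Since E is radial and uniform over the Gaussian sphere, Φ = E·4πr² = Q_enc/ε₀.
E = k|Q_enc|/r² = (8.99×10^9)(3.552e-6)/(0.233)² = 5.88e5 N/C.

E ≈ 5.88e5 N/C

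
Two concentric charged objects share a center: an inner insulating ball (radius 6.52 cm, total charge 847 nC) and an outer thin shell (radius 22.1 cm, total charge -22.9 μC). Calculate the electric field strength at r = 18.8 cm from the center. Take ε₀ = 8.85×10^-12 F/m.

Use a concentric Gaussian sphere at r = 18.8 cm (between the bodies, 6.52 cm < r < 22.1 cm).
Only the inner charge is enclosed; the outer shell contributes nothing inside itself. Q_enc = 847 nC = 8.47×10^-7 C.
Gauss's law: E·4πr² = Q_enc/ε₀.
E = |Q_enc|/(4πε₀r²) = (8.47×10^-7)/(4π·8.85×10^-12·(0.188)²) = 2.15e5 N/C.

E ≈ 2.15×10^5 V/m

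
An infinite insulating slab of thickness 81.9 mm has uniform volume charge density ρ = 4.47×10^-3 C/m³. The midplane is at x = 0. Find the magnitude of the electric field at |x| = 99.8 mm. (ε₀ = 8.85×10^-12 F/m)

The point |x| = 99.8 mm lies outside the slab (half-thickness 0.04095 m). A symmetric pillbox spanning the full slab encloses Q_enc = ρ·d·A.
Flux = 2EA ⇒ E = |ρ|d/(2ε₀), independent of distance outside.
E = (4.47e-3)(0.0819)/(2·8.85×10^-12) = 2.07×10^7 N/C.

E ≈ 2.07×10^7 V/m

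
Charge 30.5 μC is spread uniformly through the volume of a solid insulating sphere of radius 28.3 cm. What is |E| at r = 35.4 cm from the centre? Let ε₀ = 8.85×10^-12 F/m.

Take a concentric spherical Gaussian surface of radius r = 35.4 cm (r > R, so the entire charge is enclosed).
Q_enc = 30.5 μC = 3.05e-5 C.
By Gauss's law, ∮E·dA = E·4πr² = Q_enc/ε₀.
E = |Q_enc|/(4πε₀r²) = (3.05×10^-5)/(4π·8.85×10^-12·(0.354)²) = 2.19×10^6 N/C.

|E| = 2.19×10^6 V/m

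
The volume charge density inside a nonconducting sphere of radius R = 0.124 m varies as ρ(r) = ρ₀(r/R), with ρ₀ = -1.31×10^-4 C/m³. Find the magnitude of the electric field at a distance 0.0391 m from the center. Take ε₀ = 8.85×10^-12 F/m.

By spherical symmetry E is radial; choose a Gaussian sphere of radius r = 0.0391 m (r < R).
Q_enc = ∫₀^r ρ(r')·4πr'² dr' = (4πρ₀/R) ∫₀^r r'^3 dr' = 4πρ₀ r^4/(4·R) = -7.757e-9 C.
By Gauss's law, ∮E·dA = E·4πr² = Q_enc/ε₀.
E = |Q_enc|/(4πε₀r²) = (7.757e-9)/(4π·8.85×10^-12·(0.0391)²) = 4.56×10^4 N/C.

4.56×10^4 N/C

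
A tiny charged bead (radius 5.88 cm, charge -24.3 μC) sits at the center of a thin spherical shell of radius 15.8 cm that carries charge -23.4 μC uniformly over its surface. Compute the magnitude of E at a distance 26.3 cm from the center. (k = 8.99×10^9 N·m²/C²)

|E| = 6.20×10^6 N/C

Symmetry ⇒ E = E(r) r̂. Gaussian sphere of radius r = 26.3 cm (r > 15.8 cm, enclosing both).
Q_enc = (-24.3 μC) + (-23.4 μC) = -4.77e-5 C.
By Gauss's law, ∮E·dA = E·4πr² = Q_enc/ε₀.
E = k|Q_enc|/r² = (8.99×10^9)(4.77×10^-5)/(0.263)² = 6.20×10^6 N/C.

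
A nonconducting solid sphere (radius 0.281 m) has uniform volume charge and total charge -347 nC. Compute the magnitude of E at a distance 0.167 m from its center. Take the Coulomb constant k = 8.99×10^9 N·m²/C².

By spherical symmetry E is radial; choose a Gaussian sphere of radius r = 0.167 m (r < R).
Only the charge within r is enclosed: Q_enc = Q·(r/R)³ = (-347 nC)·(0.167 m/0.281 m)³ = -7.284×10^-8 C.
By Gauss's law, ∮E·dA = E·4πr² = Q_enc/ε₀.
E = k|Q_enc|/r² = (8.99×10^9)(7.284×10^-8)/(0.167)² = 2.35×10^4 N/C.

2.35×10^4 N/C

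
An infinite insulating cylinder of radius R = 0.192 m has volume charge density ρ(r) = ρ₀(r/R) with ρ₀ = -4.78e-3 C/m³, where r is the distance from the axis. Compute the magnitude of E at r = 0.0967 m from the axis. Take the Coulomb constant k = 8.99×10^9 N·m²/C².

Choose a coaxial cylinder of radius r = 0.0967 m (arbitrary length L) as the Gaussian surface (r < R).
Integrating ρ over the cross-section to radius r: λ_enc = (2πρ₀/R) ∫₀^r r'^2 dr' = 2πρ₀ r^3/(3·R) = -4.715×10^-5 C/m.
Since E is radial and uniform over the curved surface, Φ = E·2πrL = Q_enc/ε₀ = λ_enc L/ε₀.
E = 2k|λ_enc|/r = 2(8.99×10^9)(4.715×10^-5)/(0.0967) = 8.77e6 N/C.

E = 8.77×10^6 N/C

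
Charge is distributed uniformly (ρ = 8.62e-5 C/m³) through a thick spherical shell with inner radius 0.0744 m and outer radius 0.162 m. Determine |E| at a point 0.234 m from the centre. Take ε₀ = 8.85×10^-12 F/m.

|E| ≈ 2.28×10^5 N/C

By spherical symmetry E is radial; choose a Gaussian sphere of radius r = 0.234 m (r > 0.162 m, enclosing the whole shell).
Q_enc = ρ·(4π/3)(b³ − a³) = (8.62e-5)·(4π/3)·((0.162)³ − (0.0744)³) = 1.386e-6 C.
By Gauss's law, ∮E·dA = E·4πr² = Q_enc/ε₀.
E = |Q_enc|/(4πε₀r²) = (1.386×10^-6)/(4π·8.85×10^-12·(0.234)²) = 2.28e5 N/C.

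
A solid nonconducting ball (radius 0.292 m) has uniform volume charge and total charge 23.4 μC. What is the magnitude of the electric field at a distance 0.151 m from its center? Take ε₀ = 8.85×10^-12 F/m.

By spherical symmetry E is radial; choose a Gaussian sphere of radius r = 0.151 m (r < R).
For a uniform sphere the enclosed fraction is (r/R)³, so Q_enc = (23.4 μC)(0.151/0.292)³ = 3.236e-6 C.
Applying ∮E·dA = Q_enc/ε₀ with Φ = E(4πr²):
E = |Q_enc|/(4πε₀r²) = (3.236×10^-6)/(4π·8.85×10^-12·(0.151)²) = 1.28×10^6 N/C.

|E| ≈ 1.28×10^6 V/m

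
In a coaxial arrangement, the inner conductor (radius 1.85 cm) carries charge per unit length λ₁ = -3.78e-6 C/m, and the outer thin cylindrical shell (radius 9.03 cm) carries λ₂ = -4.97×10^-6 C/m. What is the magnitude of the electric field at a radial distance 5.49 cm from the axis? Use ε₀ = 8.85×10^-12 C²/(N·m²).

Take a coaxial cylindrical Gaussian surface of radius r = 5.49 cm and length L (between the conductors, 1.85 cm < r < 9.03 cm).
The shell at 9.03 cm lies outside the Gaussian surface, so λ_enc = λ₁ = -3.78×10^-6 C/m.
By Gauss's law (flux through the curved wall only), E·2πrL = λ_enc L/ε₀.
E = |λ_enc|/(2πε₀r) = (3.78e-6)/(2π·8.85×10^-12·0.0549) = 1.24×10^6 N/C.

1.24×10^6 V/m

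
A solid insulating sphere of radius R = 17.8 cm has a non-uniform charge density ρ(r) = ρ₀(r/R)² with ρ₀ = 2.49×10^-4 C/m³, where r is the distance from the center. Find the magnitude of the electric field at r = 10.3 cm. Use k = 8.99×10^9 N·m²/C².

|E| = 1.94e5 N/C

By spherical symmetry E is radial; choose a Gaussian sphere of radius r = 10.3 cm (r < R).
Integrate the density: Q_enc = 4π ∫₀^r ρ₀(r'/R)^2 r'² dr' = 4πρ₀ r^5/(5·R²) = 2.29e-7 C.
Gauss's law: E·4πr² = Q_enc/ε₀.
E = k|Q_enc|/r² = (8.99×10^9)(2.29×10^-7)/(0.103)² = 1.94e5 N/C.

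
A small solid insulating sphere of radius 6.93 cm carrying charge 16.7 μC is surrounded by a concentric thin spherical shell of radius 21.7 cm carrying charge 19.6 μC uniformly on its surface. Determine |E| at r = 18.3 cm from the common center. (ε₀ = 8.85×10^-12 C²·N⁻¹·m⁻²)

Use a concentric Gaussian sphere at r = 18.3 cm (between the bodies, 6.93 cm < r < 21.7 cm).
The shell at 21.7 cm lies outside the Gaussian surface, so Q_enc = 16.7 μC = 1.67×10^-5 C.
Gauss's law: E·4πr² = Q_enc/ε₀.
E = |Q_enc|/(4πε₀r²) = (1.67e-5)/(4π·8.85×10^-12·(0.183)²) = 4.48×10^6 N/C.

E ≈ 4.48×10^6 N/C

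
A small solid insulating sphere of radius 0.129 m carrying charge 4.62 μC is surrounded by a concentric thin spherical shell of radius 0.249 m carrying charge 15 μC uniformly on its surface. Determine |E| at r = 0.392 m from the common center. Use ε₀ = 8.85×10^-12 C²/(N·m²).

By spherical symmetry E is radial; choose a Gaussian sphere of radius r = 0.392 m (r > 0.249 m, enclosing both).
Q_enc = (4.62 μC) + (15 μC) = 1.962e-5 C.
Gauss's law: E·4πr² = Q_enc/ε₀.
E = |Q_enc|/(4πε₀r²) = (1.962×10^-5)/(4π·8.85×10^-12·(0.392)²) = 1.15×10^6 N/C.

E ≈ 1.15×10^6 N/C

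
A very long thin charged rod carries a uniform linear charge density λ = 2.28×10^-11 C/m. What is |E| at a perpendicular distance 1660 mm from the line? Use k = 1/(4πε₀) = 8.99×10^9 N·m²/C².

|E| = 0.247 N/C

Take a coaxial cylindrical Gaussian surface of radius r = 1660 mm and length L.
Q_enc = λL, so λ_enc = 2.28×10^-11 C/m.
Gauss's law: E·2πrL = λ_enc L/ε₀.
E = 2k|λ_enc|/r = 2(8.99×10^9)(2.28e-11)/(1.66) = 0.247 N/C.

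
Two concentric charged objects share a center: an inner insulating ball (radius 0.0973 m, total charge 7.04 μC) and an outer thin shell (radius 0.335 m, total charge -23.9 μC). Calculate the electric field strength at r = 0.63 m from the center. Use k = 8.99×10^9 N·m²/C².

|E| ≈ 3.82×10^5 N/C

By spherical symmetry E is radial; choose a Gaussian sphere of radius r = 0.63 m (r > 0.335 m, enclosing both).
Q_enc = (7.04 μC) + (-23.9 μC) = -1.686×10^-5 C.
By Gauss's law, ∮E·dA = E·4πr² = Q_enc/ε₀.
E = k|Q_enc|/r² = (8.99×10^9)(1.686×10^-5)/(0.63)² = 3.82×10^5 N/C.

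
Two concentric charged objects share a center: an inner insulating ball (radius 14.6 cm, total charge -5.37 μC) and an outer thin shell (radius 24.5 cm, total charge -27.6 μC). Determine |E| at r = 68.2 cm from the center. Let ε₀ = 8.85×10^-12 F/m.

6.37×10^5 V/m

Use a concentric Gaussian sphere at r = 68.2 cm (r > 24.5 cm, enclosing both).
Q_enc = (-5.37 μC) + (-27.6 μC) = -3.297×10^-5 C.
Applying ∮E·dA = Q_enc/ε₀ with Φ = E(4πr²):
E = |Q_enc|/(4πε₀r²) = (3.297×10^-5)/(4π·8.85×10^-12·(0.682)²) = 6.37×10^5 N/C.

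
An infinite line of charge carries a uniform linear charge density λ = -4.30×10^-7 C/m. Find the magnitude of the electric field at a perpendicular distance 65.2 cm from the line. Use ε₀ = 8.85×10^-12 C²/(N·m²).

1.19×10^4 N/C

Coaxial Gaussian cylinder, radius r = 65.2 cm, length L.
Q_enc = λL, so λ_enc = -4.30e-7 C/m.
Since E is radial and uniform over the curved surface, Φ = E·2πrL = Q_enc/ε₀ = λ_enc L/ε₀.
E = |λ_enc|/(2πε₀r) = (4.30×10^-7)/(2π·8.85×10^-12·0.652) = 1.19e4 N/C.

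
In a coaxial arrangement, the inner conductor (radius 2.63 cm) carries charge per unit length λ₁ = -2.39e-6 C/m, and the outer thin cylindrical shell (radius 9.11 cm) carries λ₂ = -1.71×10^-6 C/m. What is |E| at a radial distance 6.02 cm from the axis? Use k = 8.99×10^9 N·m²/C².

Coaxial Gaussian cylinder, radius r = 6.02 cm, length L (between the conductors, 2.63 cm < r < 9.11 cm).
The shell at 9.11 cm lies outside the Gaussian surface, so λ_enc = λ₁ = -2.39×10^-6 C/m.
By Gauss's law (flux through the curved wall only), E·2πrL = λ_enc L/ε₀.
E = 2k|λ_enc|/r = 2(8.99×10^9)(2.39×10^-6)/(0.0602) = 7.14×10^5 N/C.

E ≈ 7.14×10^5 V/m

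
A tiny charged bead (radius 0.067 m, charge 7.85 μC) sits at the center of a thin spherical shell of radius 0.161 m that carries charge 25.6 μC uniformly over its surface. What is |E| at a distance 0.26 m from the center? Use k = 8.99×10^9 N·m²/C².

Symmetry ⇒ E = E(r) r̂. Gaussian sphere of radius r = 0.26 m (r > 0.161 m, enclosing both).
Q_enc = (7.85 μC) + (25.6 μC) = 3.345×10^-5 C.
Since E is radial and uniform over the Gaussian sphere, Φ = E·4πr² = Q_enc/ε₀.
E = k|Q_enc|/r² = (8.99×10^9)(3.345×10^-5)/(0.26)² = 4.45×10^6 N/C.

E ≈ 4.45e6 N/C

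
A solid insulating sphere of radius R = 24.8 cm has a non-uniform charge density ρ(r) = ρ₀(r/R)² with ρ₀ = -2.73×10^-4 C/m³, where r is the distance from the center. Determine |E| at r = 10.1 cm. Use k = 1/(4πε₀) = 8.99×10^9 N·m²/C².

By spherical symmetry E is radial; choose a Gaussian sphere of radius r = 10.1 cm (r < R).
Q_enc = ∫₀^r ρ(r')·4πr'² dr' = (4πρ₀/R²) ∫₀^r r'^4 dr' = 4πρ₀ r^5/(5·R²) = -1.172e-7 C.
By Gauss's law, ∮E·dA = E·4πr² = Q_enc/ε₀.
E = k|Q_enc|/r² = (8.99×10^9)(1.172×10^-7)/(0.101)² = 1.03×10^5 N/C.

1.03×10^5 N/C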